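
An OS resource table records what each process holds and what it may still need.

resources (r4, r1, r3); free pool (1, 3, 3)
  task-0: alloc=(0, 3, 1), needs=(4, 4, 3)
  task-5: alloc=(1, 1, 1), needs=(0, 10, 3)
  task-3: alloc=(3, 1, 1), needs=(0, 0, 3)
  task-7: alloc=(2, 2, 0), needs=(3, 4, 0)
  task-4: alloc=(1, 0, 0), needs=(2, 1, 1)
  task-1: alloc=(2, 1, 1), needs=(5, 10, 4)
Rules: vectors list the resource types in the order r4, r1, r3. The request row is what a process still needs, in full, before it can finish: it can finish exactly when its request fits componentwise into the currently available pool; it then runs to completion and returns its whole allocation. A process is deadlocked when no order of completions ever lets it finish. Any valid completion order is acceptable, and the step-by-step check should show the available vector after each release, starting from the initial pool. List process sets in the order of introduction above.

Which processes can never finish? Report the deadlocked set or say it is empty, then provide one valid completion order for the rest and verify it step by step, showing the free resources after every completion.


Deadlocked: task-5 and task-1.
Key observation: the pool after task-3, task-7, task-4, task-0 is (7, 9, 5); every surviving request exceeds it in r1, so progress ends there.
A valid finishing order for the others: task-3, task-7, task-4, task-0. Step-by-step check:
  pool = (1, 3, 3)
  task-3: need (0, 0, 3) fits (1, 3, 3); releases (3, 1, 1), pool now (4, 4, 4)
  task-7: need (3, 4, 0) fits (4, 4, 4); releases (2, 2, 0), pool now (6, 6, 4)
  task-4: need (2, 1, 1) fits (6, 6, 4); releases (1, 0, 0), pool now (7, 6, 4)
  task-0: need (4, 4, 3) fits (7, 6, 4); releases (0, 3, 1), pool now (7, 9, 5)
The stuck group stays short no matter what:
  blocked: task-5 wants (0, 10, 3), pool (7, 9, 5) — not enough r1
  blocked: task-1 wants (5, 10, 4), pool (7, 9, 5) — not enough r1


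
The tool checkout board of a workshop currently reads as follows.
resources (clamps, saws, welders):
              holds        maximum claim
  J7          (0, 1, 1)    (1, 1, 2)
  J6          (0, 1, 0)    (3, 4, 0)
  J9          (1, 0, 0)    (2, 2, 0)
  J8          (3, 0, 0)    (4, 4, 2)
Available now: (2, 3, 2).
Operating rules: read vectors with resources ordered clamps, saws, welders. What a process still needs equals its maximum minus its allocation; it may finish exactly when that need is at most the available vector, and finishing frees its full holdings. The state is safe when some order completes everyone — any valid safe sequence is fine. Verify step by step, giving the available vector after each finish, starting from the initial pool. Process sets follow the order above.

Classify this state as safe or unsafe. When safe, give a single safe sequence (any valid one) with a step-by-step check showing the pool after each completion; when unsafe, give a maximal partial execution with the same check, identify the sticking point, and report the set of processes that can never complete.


SAFE. One safe sequence: J9, J7, J6, J8.
Key observation: the order's first zero-slack moment is J6 ((3, 3, 0) needed, (3, 4, 3) free — a requested resource with nothing to spare).
Walking it through:
  pool = (2, 3, 2)
  J9 needs (1, 2, 0) <= (2, 3, 2) -> finishes; pool += (1, 0, 0) = (3, 3, 2)
  J7 needs (1, 0, 1) <= (3, 3, 2) -> finishes; pool += (0, 1, 1) = (3, 4, 3)
  J6 needs (3, 3, 0) <= (3, 4, 3) -> finishes; pool += (0, 1, 0) = (3, 5, 3)
  J8 needs (1, 4, 2) <= (3, 5, 3) -> finishes; pool += (3, 0, 0) = (6, 5, 3)


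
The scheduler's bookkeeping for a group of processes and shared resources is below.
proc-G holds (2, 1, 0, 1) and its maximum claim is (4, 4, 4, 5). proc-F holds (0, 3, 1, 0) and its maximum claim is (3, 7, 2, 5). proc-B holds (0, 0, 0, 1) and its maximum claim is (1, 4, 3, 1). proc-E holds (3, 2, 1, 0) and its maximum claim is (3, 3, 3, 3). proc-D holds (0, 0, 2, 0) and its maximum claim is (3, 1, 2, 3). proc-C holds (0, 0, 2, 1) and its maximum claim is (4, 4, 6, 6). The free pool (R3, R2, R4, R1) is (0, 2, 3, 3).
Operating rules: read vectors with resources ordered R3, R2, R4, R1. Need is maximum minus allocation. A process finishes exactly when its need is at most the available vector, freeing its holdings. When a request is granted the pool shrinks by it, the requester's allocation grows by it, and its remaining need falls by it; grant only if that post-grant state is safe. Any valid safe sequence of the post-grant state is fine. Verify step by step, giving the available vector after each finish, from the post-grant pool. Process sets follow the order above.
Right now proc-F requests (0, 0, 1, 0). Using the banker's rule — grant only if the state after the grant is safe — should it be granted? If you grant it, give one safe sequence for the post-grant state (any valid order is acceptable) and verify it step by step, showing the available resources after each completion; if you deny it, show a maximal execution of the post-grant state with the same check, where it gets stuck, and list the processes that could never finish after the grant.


GRANT — the state after the grant stays safe, e.g. via proc-E, proc-D, proc-B, proc-G, proc-C, proc-F.
Key observation: even at the reduced pool (0, 2, 2, 3), proc-E fits immediately, so safety survives the grant.
Check on the post-grant state, step by step:
  pool = (0, 2, 2, 3)
  proc-E: need (0, 1, 2, 3) fits (0, 2, 2, 3); releases (3, 2, 1, 0), pool now (3, 4, 3, 3)
  proc-D: need (3, 1, 0, 3) fits (3, 4, 3, 3); releases (0, 0, 2, 0), pool now (3, 4, 5, 3)
  proc-B: need (1, 4, 3, 0) fits (3, 4, 5, 3); releases (0, 0, 0, 1), pool now (3, 4, 5, 4)
  proc-G: need (2, 3, 4, 4) fits (3, 4, 5, 4); releases (2, 1, 0, 1), pool now (5, 5, 5, 5)
  proc-C: need (4, 4, 4, 5) fits (5, 5, 5, 5); releases (0, 0, 2, 1), pool now (5, 5, 7, 6)
  proc-F: need (3, 4, 0, 5) fits (5, 5, 7, 6); releases (0, 3, 2, 0), pool now (5, 8, 9, 6)


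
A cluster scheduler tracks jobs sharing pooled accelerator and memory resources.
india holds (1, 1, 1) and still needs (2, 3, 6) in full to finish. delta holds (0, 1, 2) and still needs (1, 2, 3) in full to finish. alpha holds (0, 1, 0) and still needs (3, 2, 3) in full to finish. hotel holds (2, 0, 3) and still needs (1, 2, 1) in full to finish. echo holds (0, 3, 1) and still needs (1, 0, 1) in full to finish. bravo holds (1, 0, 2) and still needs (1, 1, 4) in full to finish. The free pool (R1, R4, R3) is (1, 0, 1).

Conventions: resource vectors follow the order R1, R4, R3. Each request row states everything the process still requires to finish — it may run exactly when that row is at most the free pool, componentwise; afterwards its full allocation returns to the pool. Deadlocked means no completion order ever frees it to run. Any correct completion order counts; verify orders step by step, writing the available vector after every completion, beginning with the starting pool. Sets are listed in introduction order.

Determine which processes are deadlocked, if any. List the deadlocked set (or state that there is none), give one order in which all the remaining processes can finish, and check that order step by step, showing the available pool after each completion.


The deadlocked set is empty.
Key observation: the pool covers echo at once, and every later process fits after earlier releases.
A valid finishing order for the others: echo, hotel, delta, alpha, india, bravo. Verifying each step:
  pool = (1, 0, 1)
  echo: need (1, 0, 1) fits (1, 0, 1); releases (0, 3, 1), pool now (1, 3, 2)
  hotel: need (1, 2, 1) fits (1, 3, 2); releases (2, 0, 3), pool now (3, 3, 5)
  delta: need (1, 2, 3) fits (3, 3, 5); releases (0, 1, 2), pool now (3, 4, 7)
  alpha: need (3, 2, 3) fits (3, 4, 7); releases (0, 1, 0), pool now (3, 5, 7)
  india: need (2, 3, 6) fits (3, 5, 7); releases (1, 1, 1), pool now (4, 6, 8)
  bravo: need (1, 1, 4) fits (4, 6, 8); releases (1, 0, 2), pool now (5, 6, 10)


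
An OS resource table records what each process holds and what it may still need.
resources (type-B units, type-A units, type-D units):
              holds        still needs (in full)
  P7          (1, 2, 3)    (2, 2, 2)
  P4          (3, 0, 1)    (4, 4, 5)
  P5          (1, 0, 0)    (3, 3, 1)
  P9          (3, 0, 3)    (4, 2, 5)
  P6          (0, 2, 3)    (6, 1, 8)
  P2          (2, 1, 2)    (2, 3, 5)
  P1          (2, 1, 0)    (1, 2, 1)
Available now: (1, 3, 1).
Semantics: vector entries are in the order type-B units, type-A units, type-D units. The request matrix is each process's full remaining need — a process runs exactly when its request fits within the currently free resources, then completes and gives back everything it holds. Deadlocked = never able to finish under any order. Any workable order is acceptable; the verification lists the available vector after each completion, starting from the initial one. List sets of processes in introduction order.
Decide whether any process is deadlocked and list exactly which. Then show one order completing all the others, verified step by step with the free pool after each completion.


Deadlocked: P7, P4, P9, P6 and P2.
Key observation: the wall is type-D units: completing P1, P5 brings the pool only to (4, 4, 1), and all the rest need more.
One completion order for the rest: P1, P5. Verifying each step:
  pool = (1, 3, 1)
  run P1 (needs (1, 2, 1), free (1, 3, 1)); after release of (2, 1, 0) the pool is (3, 4, 1)
  run P5 (needs (3, 3, 1), free (3, 4, 1)); after release of (1, 0, 0) the pool is (4, 4, 1)
None of the blocked processes ever fits:
  blocked: P7 wants (2, 2, 2), pool (4, 4, 1) — not enough type-D units
  blocked: P4 wants (4, 4, 5), pool (4, 4, 1) — not enough type-D units
  blocked: P9 wants (4, 2, 5), pool (4, 4, 1) — not enough type-D units
  blocked: P6 wants (6, 1, 8), pool (4, 4, 1) — not enough type-B units and type-D units
  blocked: P2 wants (2, 3, 5), pool (4, 4, 1) — not enough type-D units


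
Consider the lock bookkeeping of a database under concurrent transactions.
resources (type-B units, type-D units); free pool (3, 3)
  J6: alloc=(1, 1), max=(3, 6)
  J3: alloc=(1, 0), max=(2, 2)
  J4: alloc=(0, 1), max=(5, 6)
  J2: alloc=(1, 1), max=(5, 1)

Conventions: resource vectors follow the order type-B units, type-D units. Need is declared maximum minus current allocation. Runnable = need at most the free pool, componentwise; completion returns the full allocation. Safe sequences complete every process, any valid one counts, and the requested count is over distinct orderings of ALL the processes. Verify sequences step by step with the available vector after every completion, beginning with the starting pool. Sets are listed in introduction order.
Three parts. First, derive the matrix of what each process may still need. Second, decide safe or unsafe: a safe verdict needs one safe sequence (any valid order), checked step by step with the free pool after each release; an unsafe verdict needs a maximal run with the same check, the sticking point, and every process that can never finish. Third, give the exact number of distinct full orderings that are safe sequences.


(1) Need matrix, components ordered type-B units, type-D units:
  J6: (2, 5)
  J3: (1, 2)
  J4: (5, 5)
  J2: (4, 0)
(2) The state is UNSAFE.
Key observation: once J3, J2 finish, the pool peaks at (5, 4) — and every remaining process still needs more type-D units than that.
The run J3, J2 cannot be extended any further. Verifying each step:
  pool = (3, 3)
  J3 needs (1, 2) <= (3, 3) -> finishes; pool += (1, 0) = (4, 3)
  J2 needs (4, 0) <= (4, 3) -> finishes; pool += (1, 1) = (5, 4)
  J6 still needs (2, 5) but only (5, 4) is free — short on type-D units
  J4 still needs (5, 5) but only (5, 4) is free — short on type-D units
Never able to finish: J6 and J4.
(3) Precisely 0 of the possible complete orderings are safe sequences.


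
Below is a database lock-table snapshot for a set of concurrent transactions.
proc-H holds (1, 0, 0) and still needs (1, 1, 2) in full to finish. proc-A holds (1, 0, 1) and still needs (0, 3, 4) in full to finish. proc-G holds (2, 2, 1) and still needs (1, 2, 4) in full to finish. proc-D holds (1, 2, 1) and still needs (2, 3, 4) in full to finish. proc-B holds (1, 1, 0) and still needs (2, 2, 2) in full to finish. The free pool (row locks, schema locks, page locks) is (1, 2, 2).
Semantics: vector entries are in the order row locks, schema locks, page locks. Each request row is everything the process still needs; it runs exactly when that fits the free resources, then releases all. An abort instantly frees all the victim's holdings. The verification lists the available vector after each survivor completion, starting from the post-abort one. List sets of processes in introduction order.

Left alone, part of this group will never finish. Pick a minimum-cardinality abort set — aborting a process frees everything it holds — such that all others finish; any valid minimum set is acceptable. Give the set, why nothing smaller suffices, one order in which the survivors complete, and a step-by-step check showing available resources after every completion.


The answer: abort proc-A and proc-D.
Key observation: the deadlocked proc-G becomes finishable only because proc-A and proc-D released (2, 2, 2); it completes at step 3 below.
No one abort is enough; case by case: proc-H alone leaves proc-A blocked (short on page locks); proc-A alone leaves proc-G blocked (short on page locks); proc-G alone leaves proc-A blocked (short on page locks); proc-D alone leaves proc-A blocked (short on page locks); proc-B alone leaves proc-A blocked (short on page locks).
The survivors complete as proc-B, proc-H, proc-G. Step-by-step check (starting from the post-abort pool):
  pool = (3, 4, 4)
  run proc-B (needs (2, 2, 2), free (3, 4, 4)); after release of (1, 1, 0) the pool is (4, 5, 4)
  run proc-H (needs (1, 1, 2), free (4, 5, 4)); after release of (1, 0, 0) the pool is (5, 5, 4)
  run proc-G (needs (1, 2, 4), free (5, 5, 4)); after release of (2, 2, 1) the pool is (7, 7, 5)


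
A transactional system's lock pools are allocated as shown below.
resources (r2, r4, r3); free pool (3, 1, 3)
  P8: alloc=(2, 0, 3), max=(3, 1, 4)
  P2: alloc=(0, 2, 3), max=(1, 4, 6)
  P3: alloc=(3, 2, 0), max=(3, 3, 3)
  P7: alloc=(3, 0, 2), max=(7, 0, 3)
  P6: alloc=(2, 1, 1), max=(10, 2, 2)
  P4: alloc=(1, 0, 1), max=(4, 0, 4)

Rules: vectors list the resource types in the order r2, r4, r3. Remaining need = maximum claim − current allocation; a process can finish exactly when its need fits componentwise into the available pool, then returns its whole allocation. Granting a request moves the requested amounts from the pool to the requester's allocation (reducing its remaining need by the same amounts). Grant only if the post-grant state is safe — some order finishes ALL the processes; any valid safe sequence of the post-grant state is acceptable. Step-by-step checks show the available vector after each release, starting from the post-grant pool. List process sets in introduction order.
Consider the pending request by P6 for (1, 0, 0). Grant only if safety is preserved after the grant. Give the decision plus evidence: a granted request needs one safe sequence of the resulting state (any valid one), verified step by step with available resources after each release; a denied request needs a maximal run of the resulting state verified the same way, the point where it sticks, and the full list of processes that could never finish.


GRANT: granting preserves safety; a valid post-grant sequence is P3, P2, P4, P8, P7, P6.
Key observation: even at the reduced pool (2, 1, 3), P3 fits immediately, so safety survives the grant.
Verifying the post-grant state step by step:
  pool = (2, 1, 3)
  run P3 (needs (0, 1, 3), free (2, 1, 3)); after release of (3, 2, 0) the pool is (5, 3, 3)
  run P2 (needs (1, 2, 3), free (5, 3, 3)); after release of (0, 2, 3) the pool is (5, 5, 6)
  run P4 (needs (3, 0, 3), free (5, 5, 6)); after release of (1, 0, 1) the pool is (6, 5, 7)
  run P8 (needs (1, 1, 1), free (6, 5, 7)); after release of (2, 0, 3) the pool is (8, 5, 10)
  run P7 (needs (4, 0, 1), free (8, 5, 10)); after release of (3, 0, 2) the pool is (11, 5, 12)
  run P6 (needs (7, 1, 1), free (11, 5, 12)); after release of (3, 1, 1) the pool is (14, 6, 13)


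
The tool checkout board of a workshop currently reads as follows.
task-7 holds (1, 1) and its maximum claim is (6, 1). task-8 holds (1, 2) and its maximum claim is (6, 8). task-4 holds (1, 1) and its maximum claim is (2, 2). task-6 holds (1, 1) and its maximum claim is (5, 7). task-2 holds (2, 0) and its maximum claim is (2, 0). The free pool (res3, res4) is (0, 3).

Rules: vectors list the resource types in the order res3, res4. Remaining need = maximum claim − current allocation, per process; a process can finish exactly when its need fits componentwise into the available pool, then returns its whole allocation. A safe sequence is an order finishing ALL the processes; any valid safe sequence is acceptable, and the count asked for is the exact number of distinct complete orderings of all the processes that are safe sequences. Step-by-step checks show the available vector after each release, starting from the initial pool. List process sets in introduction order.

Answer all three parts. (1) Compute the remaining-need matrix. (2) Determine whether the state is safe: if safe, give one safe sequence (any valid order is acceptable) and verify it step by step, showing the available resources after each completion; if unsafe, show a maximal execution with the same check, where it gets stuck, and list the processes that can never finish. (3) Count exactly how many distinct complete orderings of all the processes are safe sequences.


(1) Need matrix, components ordered res3, res4:
  task-7: (5, 0)
  task-8: (5, 6)
  task-4: (1, 1)
  task-6: (4, 6)
  task-2: (0, 0)
(2) UNSAFE — no complete ordering exists.
Key observation: no order helps: past task-2, task-4, the free pool tops out at (3, 4), below what each blocked process needs in res3.
The run task-2, task-4 cannot be extended any further. Check, step by step:
  pool = (0, 3)
  task-2 needs (0, 0) <= (0, 3) -> finishes; pool += (2, 0) = (2, 3)
  task-4 needs (1, 1) <= (2, 3) -> finishes; pool += (1, 1) = (3, 4)
  task-7 cannot run: need (5, 0) vs free (3, 4) (insufficient res3)
  task-8 cannot run: need (5, 6) vs free (3, 4) (insufficient res3 and res4)
  task-6 cannot run: need (4, 6) vs free (3, 4) (insufficient res3 and res4)
Processes that can never finish: task-7, task-8 and task-6.
(3) Precisely 0 of the possible complete orderings are safe sequences.


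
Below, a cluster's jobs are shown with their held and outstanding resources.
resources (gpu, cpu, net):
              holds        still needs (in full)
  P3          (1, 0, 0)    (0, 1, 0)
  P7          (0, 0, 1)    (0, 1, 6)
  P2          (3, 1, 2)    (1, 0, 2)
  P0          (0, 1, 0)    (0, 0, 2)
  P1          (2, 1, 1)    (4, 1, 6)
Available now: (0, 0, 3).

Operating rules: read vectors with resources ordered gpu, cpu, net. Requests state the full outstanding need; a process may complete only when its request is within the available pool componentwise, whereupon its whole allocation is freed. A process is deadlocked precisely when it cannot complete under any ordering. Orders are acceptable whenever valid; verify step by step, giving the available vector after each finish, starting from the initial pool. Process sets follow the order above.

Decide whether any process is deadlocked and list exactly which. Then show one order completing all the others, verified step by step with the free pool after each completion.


The deadlocked set is P7 and P1.
Key observation: no order helps: past P0, P3, P2, the free pool tops out at (4, 2, 5), below what each blocked process needs in net.
A valid finishing order for the others: P0, P3, P2. Verifying each step:
  pool = (0, 0, 3)
  P0 needs (0, 0, 2) <= (0, 0, 3) -> finishes; pool += (0, 1, 0) = (0, 1, 3)
  P3 needs (0, 1, 0) <= (0, 1, 3) -> finishes; pool += (1, 0, 0) = (1, 1, 3)
  P2 needs (1, 0, 2) <= (1, 1, 3) -> finishes; pool += (3, 1, 2) = (4, 2, 5)
None of the blocked processes ever fits:
  P7 cannot run: need (0, 1, 6) vs free (4, 2, 5) (insufficient net)
  P1 cannot run: need (4, 1, 6) vs free (4, 2, 5) (insufficient net)


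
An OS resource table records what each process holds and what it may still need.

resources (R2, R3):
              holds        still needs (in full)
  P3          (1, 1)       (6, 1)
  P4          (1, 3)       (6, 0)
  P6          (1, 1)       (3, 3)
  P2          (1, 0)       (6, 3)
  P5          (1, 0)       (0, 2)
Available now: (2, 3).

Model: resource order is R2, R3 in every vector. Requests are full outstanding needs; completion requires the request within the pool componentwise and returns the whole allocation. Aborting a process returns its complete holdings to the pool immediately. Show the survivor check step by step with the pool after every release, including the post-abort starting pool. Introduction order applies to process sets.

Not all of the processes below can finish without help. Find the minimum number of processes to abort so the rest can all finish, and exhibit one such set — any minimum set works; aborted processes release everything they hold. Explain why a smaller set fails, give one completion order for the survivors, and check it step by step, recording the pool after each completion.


Abort P3 and P2.
Key observation: P4 was stuck for good until P3 and P2 gave back (2, 1); in the order shown it finishes at step 3.
Why nothing smaller works — every single abort fails: P3 alone leaves P4 blocked (short on R2); P4 alone leaves P3 blocked (short on R2); P6 alone leaves P3 blocked (short on R2); P2 alone leaves P3 blocked (short on R2); P5 alone leaves P3 blocked (short on R2).
The survivors complete as P5, P6, P4. Walking it through (starting from the post-abort pool):
  pool = (4, 4)
  run P5 (needs (0, 2), free (4, 4)); after release of (1, 0) the pool is (5, 4)
  run P6 (needs (3, 3), free (5, 4)); after release of (1, 1) the pool is (6, 5)
  run P4 (needs (6, 0), free (6, 5)); after release of (1, 3) the pool is (7, 8)


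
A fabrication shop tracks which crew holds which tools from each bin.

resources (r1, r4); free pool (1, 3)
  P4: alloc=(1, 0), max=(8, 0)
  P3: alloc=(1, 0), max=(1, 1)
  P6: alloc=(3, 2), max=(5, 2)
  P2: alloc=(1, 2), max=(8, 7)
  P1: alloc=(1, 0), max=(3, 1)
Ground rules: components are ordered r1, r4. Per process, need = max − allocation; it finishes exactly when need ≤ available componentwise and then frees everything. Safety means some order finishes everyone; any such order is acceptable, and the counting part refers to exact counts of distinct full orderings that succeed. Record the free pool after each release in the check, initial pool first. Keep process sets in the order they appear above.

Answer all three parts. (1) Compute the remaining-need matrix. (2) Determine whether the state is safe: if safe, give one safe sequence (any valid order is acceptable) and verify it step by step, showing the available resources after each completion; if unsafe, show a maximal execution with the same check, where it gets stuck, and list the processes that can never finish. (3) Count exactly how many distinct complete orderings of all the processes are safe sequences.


(1) Outstanding need per process (order r1, r4):
  P4: (7, 0)
  P3: (0, 1)
  P6: (2, 0)
  P2: (7, 5)
  P1: (2, 1)
(2) UNSAFE — no complete ordering exists.
Key observation: P3, P1, P6 can finish, but then (6, 5) is all there is, and the blocked group's r1 demands exceed it.
Going as far as possible: P3, P1, P6; after that, nothing fits. Walking it through:
  pool = (1, 3)
  P3: need (0, 1) fits (1, 3); releases (1, 0), pool now (2, 3)
  P1: need (2, 1) fits (2, 3); releases (1, 0), pool now (3, 3)
  P6: need (2, 0) fits (3, 3); releases (3, 2), pool now (6, 5)
  blocked: P4 wants (7, 0), pool (6, 5) — not enough r1
  blocked: P2 wants (7, 5), pool (6, 5) — not enough r1
Processes that can never finish: P4 and P2.
(3) The exact count: 0 of the possible complete orderings are safe sequences.


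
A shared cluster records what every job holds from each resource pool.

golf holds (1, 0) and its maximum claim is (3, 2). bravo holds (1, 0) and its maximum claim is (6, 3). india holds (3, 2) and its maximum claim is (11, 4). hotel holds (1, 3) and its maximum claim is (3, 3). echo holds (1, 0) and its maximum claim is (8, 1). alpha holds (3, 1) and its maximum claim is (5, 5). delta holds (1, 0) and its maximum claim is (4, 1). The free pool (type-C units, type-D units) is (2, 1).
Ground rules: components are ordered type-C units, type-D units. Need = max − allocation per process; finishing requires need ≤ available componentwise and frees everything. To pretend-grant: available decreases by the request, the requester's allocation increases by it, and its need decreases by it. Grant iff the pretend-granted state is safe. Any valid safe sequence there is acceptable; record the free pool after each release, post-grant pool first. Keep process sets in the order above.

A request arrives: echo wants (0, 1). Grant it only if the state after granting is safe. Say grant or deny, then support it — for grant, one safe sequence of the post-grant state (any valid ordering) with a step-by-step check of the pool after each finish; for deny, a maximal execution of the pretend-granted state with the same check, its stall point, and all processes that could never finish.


DENY: after the grant no complete ordering would exist.
Key observation: after hotel, delta, golf, bravo the pool peaks at (6, 3), and each blocked process is short somewhere: india on type-C units; echo on type-C units; alpha on type-D units.
Pretend the grant happened; the run hotel, delta, golf, bravo goes as far as possible. Step-by-step check:
  pool = (2, 0)
  run hotel (needs (2, 0), free (2, 0)); after release of (1, 3) the pool is (3, 3)
  run delta (needs (3, 1), free (3, 3)); after release of (1, 0) the pool is (4, 3)
  run golf (needs (2, 2), free (4, 3)); after release of (1, 0) the pool is (5, 3)
  run bravo (needs (5, 3), free (5, 3)); after release of (1, 0) the pool is (6, 3)
  india still needs (8, 2) but only (6, 3) is free — short on type-C units
  echo still needs (7, 0) but only (6, 3) is free — short on type-C units
  alpha still needs (2, 4) but only (6, 3) is free — short on type-D units
Had the request been granted, india, echo and alpha could never finish.


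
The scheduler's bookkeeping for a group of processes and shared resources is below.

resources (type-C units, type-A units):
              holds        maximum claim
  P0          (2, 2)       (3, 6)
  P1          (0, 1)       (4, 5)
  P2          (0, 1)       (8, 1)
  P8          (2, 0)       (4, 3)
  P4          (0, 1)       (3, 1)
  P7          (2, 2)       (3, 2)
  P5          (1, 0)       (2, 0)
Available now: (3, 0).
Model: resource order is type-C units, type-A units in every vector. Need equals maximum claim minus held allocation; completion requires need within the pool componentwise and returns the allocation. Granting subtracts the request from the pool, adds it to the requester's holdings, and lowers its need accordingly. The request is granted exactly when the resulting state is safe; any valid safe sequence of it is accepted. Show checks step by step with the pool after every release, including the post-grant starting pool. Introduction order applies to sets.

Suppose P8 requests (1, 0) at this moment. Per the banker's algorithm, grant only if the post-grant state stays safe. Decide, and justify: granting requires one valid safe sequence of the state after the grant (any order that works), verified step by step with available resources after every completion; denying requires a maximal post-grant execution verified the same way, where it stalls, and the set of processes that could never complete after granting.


GRANT — the state after the grant stays safe, e.g. via P7, P5, P4, P8, P2, P1, P0.
Key observation: post-grant, (2, 0) remains, and an order beginning with P7 completes everyone.
Check on the post-grant state, step by step:
  pool = (2, 0)
  P7: need (1, 0) fits (2, 0); releases (2, 2), pool now (4, 2)
  P5: need (1, 0) fits (4, 2); releases (1, 0), pool now (5, 2)
  P4: need (3, 0) fits (5, 2); releases (0, 1), pool now (5, 3)
  P8: need (1, 3) fits (5, 3); releases (3, 0), pool now (8, 3)
  P2: need (8, 0) fits (8, 3); releases (0, 1), pool now (8, 4)
  P1: need (4, 4) fits (8, 4); releases (0, 1), pool now (8, 5)
  P0: need (1, 4) fits (8, 5); releases (2, 2), pool now (10, 7)


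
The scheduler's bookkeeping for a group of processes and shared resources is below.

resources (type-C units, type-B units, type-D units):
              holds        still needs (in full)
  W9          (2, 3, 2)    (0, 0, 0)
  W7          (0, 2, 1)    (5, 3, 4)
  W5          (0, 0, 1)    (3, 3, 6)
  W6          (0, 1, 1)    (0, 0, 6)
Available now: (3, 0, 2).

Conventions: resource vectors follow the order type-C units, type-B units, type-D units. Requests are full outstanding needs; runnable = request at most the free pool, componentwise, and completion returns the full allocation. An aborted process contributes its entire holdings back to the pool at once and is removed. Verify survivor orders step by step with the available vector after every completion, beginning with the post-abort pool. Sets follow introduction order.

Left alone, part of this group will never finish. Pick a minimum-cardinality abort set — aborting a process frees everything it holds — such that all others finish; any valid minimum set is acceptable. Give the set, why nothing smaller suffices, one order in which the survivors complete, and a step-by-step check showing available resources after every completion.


Abort W5.
Key observation: W6 had no path to completion before; after the abort of W5 ((0, 0, 1) returned), step 3 is where it fits.
No smaller set exists: with zero aborts the deadlock remains.
One survivor order: W9, W7, W6. Verifying each step (post-abort pool first):
  pool = (3, 0, 3)
  W9: need (0, 0, 0) fits (3, 0, 3); releases (2, 3, 2), pool now (5, 3, 5)
  W7: need (5, 3, 4) fits (5, 3, 5); releases (0, 2, 1), pool now (5, 5, 6)
  W6: need (0, 0, 6) fits (5, 5, 6); releases (0, 1, 1), pool now (5, 6, 7)


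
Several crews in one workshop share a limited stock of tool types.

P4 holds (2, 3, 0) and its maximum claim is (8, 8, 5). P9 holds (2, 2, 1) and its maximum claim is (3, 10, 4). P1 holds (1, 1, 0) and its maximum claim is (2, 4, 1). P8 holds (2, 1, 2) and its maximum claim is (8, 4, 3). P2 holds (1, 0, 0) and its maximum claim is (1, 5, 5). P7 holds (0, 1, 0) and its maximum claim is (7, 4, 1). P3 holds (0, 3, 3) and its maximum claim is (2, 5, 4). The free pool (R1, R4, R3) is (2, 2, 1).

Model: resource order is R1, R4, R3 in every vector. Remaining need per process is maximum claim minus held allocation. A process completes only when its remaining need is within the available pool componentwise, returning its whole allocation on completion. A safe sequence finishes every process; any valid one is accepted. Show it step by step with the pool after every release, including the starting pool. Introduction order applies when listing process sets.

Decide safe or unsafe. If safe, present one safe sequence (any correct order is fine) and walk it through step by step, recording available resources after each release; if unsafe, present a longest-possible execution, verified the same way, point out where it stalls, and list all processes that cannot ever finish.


The state is UNSAFE.
Key observation: after P3, P1 the pool peaks at (3, 6, 4), and each blocked process is short somewhere: P4 on R1, R3; P9 on R4; P8 on R1; P2 on R3; P7 on R1.
Going as far as possible: P3, P1; after that, nothing fits. Verifying each step:
  pool = (2, 2, 1)
  P3: need (2, 2, 1) fits (2, 2, 1); releases (0, 3, 3), pool now (2, 5, 4)
  P1: need (1, 3, 1) fits (2, 5, 4); releases (1, 1, 0), pool now (3, 6, 4)
  P4 still needs (6, 5, 5) but only (3, 6, 4) is free — short on R1 and R3
  P9 still needs (1, 8, 3) but only (3, 6, 4) is free — short on R4
  P8 still needs (6, 3, 1) but only (3, 6, 4) is free — short on R1
  P2 still needs (0, 5, 5) but only (3, 6, 4) is free — short on R3
  P7 still needs (7, 3, 1) but only (3, 6, 4) is free — short on R1
Never able to finish: P4, P9, P8, P2 and P7.


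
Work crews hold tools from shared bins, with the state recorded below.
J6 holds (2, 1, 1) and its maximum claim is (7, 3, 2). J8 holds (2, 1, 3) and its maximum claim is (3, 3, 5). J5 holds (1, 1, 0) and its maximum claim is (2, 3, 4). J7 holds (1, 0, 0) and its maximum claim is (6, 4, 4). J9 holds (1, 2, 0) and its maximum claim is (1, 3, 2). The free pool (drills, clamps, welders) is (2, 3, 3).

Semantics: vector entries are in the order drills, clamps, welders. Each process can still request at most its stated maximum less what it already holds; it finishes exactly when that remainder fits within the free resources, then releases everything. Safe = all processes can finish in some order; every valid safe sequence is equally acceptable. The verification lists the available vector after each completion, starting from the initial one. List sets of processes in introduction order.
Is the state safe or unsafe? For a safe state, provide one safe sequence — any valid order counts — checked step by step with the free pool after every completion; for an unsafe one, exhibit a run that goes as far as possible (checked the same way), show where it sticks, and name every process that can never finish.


SAFE. One safe sequence: J9, J8, J5, J6, J7.
Key observation: no step in this order meets a requested resource exactly; the smallest headroom is 1, first reached at J9 (need (0, 1, 2), pool (2, 3, 3)).
Walking it through:
  pool = (2, 3, 3)
  J9 needs (0, 1, 2) <= (2, 3, 3) -> finishes; pool += (1, 2, 0) = (3, 5, 3)
  J8 needs (1, 2, 2) <= (3, 5, 3) -> finishes; pool += (2, 1, 3) = (5, 6, 6)
  J5 needs (1, 2, 4) <= (5, 6, 6) -> finishes; pool += (1, 1, 0) = (6, 7, 6)
  J6 needs (5, 2, 1) <= (6, 7, 6) -> finishes; pool += (2, 1, 1) = (8, 8, 7)
  J7 needs (5, 4, 4) <= (8, 8, 7) -> finishes; pool += (1, 0, 0) = (9, 8, 7)


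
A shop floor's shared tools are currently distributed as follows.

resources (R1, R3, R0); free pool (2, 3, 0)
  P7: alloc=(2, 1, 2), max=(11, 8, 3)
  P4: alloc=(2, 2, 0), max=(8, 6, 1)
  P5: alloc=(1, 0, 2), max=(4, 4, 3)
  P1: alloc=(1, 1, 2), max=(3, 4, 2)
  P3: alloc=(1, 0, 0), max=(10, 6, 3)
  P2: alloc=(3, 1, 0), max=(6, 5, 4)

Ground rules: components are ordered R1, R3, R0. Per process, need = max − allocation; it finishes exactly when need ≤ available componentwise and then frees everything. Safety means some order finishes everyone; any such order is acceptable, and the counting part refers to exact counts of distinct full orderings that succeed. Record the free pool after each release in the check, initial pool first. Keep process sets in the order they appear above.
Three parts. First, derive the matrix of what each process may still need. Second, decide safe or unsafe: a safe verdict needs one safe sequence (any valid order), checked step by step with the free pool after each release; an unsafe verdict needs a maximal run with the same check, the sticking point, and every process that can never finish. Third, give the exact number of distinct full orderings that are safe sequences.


(1) Outstanding need per process (order R1, R3, R0):
  P7: (9, 7, 1)
  P4: (6, 4, 1)
  P5: (3, 4, 1)
  P1: (2, 3, 0)
  P3: (9, 6, 3)
  P2: (3, 4, 4)
(2) SAFE, for example via the order P1, P5, P2, P4, P7, P3.
Key observation: at P1 the run first touches a limit — (2, 3, 0) against (2, 3, 0), exact on a resource it actually requests.
Check, step by step:
  pool = (2, 3, 0)
  P1: need (2, 3, 0) fits (2, 3, 0); releases (1, 1, 2), pool now (3, 4, 2)
  P5: need (3, 4, 1) fits (3, 4, 2); releases (1, 0, 2), pool now (4, 4, 4)
  P2: need (3, 4, 4) fits (4, 4, 4); releases (3, 1, 0), pool now (7, 5, 4)
  P4: need (6, 4, 1) fits (7, 5, 4); releases (2, 2, 0), pool now (9, 7, 4)
  P7: need (9, 7, 1) fits (9, 7, 4); releases (2, 1, 2), pool now (11, 8, 6)
  P3: need (9, 6, 3) fits (11, 8, 6); releases (1, 0, 0), pool now (12, 8, 6)
(3) Precisely 2 of the possible complete orderings are safe sequences.


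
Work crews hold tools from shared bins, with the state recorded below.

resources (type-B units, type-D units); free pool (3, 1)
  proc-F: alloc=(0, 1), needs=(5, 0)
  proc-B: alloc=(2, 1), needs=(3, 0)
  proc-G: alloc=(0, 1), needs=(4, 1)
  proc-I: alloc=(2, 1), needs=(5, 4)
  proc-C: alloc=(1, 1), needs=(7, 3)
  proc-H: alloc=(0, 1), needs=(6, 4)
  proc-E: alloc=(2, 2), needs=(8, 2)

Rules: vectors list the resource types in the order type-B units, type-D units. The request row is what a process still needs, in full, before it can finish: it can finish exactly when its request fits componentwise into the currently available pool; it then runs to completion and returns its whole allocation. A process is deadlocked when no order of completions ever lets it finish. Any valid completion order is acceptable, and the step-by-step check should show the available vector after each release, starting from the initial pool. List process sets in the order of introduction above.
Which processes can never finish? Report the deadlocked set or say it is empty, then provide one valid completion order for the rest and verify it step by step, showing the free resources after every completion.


The deadlocked set is empty.
Key observation: proc-B can run right away; the returned allocation unlocks the remaining processes in turn.
A valid finishing order for the others: proc-B, proc-G, proc-F, proc-I, proc-C, proc-H, proc-E. Walking it through:
  pool = (3, 1)
  proc-B needs (3, 0) <= (3, 1) -> finishes; pool += (2, 1) = (5, 2)
  proc-G needs (4, 1) <= (5, 2) -> finishes; pool += (0, 1) = (5, 3)
  proc-F needs (5, 0) <= (5, 3) -> finishes; pool += (0, 1) = (5, 4)
  proc-I needs (5, 4) <= (5, 4) -> finishes; pool += (2, 1) = (7, 5)
  proc-C needs (7, 3) <= (7, 5) -> finishes; pool += (1, 1) = (8, 6)
  proc-H needs (6, 4) <= (8, 6) -> finishes; pool += (0, 1) = (8, 7)
  proc-E needs (8, 2) <= (8, 7) -> finishes; pool += (2, 2) = (10, 9)


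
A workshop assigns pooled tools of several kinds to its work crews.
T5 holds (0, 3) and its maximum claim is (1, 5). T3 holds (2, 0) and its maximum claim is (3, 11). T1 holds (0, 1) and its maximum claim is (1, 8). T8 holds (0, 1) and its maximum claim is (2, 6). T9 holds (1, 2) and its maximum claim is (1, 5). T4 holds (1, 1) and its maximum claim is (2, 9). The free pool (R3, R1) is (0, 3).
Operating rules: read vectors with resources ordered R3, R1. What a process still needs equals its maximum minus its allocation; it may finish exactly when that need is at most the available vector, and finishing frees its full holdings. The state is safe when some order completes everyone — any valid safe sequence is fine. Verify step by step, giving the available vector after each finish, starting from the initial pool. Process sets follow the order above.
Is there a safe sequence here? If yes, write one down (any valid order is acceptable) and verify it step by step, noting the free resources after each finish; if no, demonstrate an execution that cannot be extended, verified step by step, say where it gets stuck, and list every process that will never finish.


SAFE. One safe sequence: T9, T5, T1, T4, T8, T3.
Key observation: T9 is the earliest step where a requested resource binds exactly: need (0, 3), pool (0, 3) at its turn.
Step-by-step check:
  pool = (0, 3)
  T9 needs (0, 3) <= (0, 3) -> finishes; pool += (1, 2) = (1, 5)
  T5 needs (1, 2) <= (1, 5) -> finishes; pool += (0, 3) = (1, 8)
  T1 needs (1, 7) <= (1, 8) -> finishes; pool += (0, 1) = (1, 9)
  T4 needs (1, 8) <= (1, 9) -> finishes; pool += (1, 1) = (2, 10)
  T8 needs (2, 5) <= (2, 10) -> finishes; pool += (0, 1) = (2, 11)
  T3 needs (1, 11) <= (2, 11) -> finishes; pool += (2, 0) = (4, 11)


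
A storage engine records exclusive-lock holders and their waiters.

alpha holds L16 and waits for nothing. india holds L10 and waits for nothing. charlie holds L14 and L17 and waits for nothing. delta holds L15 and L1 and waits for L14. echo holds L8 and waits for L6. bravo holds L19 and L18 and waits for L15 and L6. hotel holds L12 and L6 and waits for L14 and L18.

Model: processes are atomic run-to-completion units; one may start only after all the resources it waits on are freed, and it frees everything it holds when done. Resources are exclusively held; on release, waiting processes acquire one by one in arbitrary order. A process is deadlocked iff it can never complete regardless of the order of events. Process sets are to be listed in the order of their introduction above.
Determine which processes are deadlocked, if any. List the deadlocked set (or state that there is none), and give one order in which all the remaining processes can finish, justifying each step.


The deadlocked set is echo, bravo and hotel.
Key observation: the waits loop around hotel -> bravo -> hotel with no way out; echo waits into the deadlock from upstream.
A valid finishing order for the others: india, charlie, delta, alpha.
Check, step by step:
  india: no waits; runs immediately, freeing L10
  charlie: no waits; runs immediately, freeing L14 and L17
  run delta (all its waits — L14 — are resolved); releases L15 and L1
  alpha: no waits; runs immediately, freeing L16
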